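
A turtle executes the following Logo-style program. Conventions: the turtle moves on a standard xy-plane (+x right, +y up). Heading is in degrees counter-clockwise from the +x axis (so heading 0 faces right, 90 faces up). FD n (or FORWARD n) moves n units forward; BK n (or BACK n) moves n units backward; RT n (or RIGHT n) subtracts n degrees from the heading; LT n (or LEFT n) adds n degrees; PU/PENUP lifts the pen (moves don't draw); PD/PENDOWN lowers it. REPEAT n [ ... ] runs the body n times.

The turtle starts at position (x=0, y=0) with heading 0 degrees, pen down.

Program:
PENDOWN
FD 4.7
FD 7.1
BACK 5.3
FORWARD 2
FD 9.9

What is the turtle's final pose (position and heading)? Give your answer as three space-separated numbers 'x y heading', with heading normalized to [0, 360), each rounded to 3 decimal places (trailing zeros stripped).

Executing turtle program step by step:
Start: pos=(0,0), heading=0, pen down
PD: pen down
FD 4.7: (0,0) -> (4.7,0) [heading=0, draw]
FD 7.1: (4.7,0) -> (11.8,0) [heading=0, draw]
BK 5.3: (11.8,0) -> (6.5,0) [heading=0, draw]
FD 2: (6.5,0) -> (8.5,0) [heading=0, draw]
FD 9.9: (8.5,0) -> (18.4,0) [heading=0, draw]
Final: pos=(18.4,0), heading=0, 5 segment(s) drawn

Answer: 18.4 0 0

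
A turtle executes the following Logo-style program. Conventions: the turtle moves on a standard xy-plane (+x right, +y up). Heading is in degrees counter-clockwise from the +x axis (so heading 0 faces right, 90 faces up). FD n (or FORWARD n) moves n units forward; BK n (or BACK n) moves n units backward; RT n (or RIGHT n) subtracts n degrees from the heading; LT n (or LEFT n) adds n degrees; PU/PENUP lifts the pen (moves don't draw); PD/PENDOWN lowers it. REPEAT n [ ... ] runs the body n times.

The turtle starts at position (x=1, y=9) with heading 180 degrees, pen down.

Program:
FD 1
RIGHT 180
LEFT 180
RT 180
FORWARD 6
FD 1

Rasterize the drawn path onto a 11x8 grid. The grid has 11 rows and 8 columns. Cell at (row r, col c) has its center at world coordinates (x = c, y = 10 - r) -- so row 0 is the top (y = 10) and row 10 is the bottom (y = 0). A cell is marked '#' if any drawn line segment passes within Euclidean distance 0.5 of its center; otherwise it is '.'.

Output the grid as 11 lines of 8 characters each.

Answer: ........
########
........
........
........
........
........
........
........
........
........

Derivation:
Segment 0: (1,9) -> (0,9)
Segment 1: (0,9) -> (6,9)
Segment 2: (6,9) -> (7,9)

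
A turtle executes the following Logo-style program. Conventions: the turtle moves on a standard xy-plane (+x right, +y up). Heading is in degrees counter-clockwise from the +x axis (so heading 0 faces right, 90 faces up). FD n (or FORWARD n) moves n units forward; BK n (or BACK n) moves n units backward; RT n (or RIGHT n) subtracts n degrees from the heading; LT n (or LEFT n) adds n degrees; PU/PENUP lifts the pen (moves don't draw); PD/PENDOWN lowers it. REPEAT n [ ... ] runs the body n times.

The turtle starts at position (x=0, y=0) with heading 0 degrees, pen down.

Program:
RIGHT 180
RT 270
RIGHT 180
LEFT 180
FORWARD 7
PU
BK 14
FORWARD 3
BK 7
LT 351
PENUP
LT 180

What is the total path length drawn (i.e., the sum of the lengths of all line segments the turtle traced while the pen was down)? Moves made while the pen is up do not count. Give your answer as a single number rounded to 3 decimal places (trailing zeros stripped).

Answer: 7

Derivation:
Executing turtle program step by step:
Start: pos=(0,0), heading=0, pen down
RT 180: heading 0 -> 180
RT 270: heading 180 -> 270
RT 180: heading 270 -> 90
LT 180: heading 90 -> 270
FD 7: (0,0) -> (0,-7) [heading=270, draw]
PU: pen up
BK 14: (0,-7) -> (0,7) [heading=270, move]
FD 3: (0,7) -> (0,4) [heading=270, move]
BK 7: (0,4) -> (0,11) [heading=270, move]
LT 351: heading 270 -> 261
PU: pen up
LT 180: heading 261 -> 81
Final: pos=(0,11), heading=81, 1 segment(s) drawn

Segment lengths:
  seg 1: (0,0) -> (0,-7), length = 7
Total = 7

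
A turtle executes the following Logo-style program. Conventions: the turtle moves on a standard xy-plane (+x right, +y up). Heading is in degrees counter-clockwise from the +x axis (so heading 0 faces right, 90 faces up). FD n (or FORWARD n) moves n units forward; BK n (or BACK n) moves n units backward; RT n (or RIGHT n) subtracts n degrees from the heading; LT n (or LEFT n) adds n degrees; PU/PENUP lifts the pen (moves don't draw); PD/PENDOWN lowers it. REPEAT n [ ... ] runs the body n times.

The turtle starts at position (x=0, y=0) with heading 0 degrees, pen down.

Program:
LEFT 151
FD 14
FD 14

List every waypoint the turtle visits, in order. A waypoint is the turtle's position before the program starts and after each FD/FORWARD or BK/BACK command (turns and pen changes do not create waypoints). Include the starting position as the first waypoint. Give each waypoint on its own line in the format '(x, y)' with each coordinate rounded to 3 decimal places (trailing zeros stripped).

Answer: (0, 0)
(-12.245, 6.787)
(-24.489, 13.575)

Derivation:
Executing turtle program step by step:
Start: pos=(0,0), heading=0, pen down
LT 151: heading 0 -> 151
FD 14: (0,0) -> (-12.245,6.787) [heading=151, draw]
FD 14: (-12.245,6.787) -> (-24.489,13.575) [heading=151, draw]
Final: pos=(-24.489,13.575), heading=151, 2 segment(s) drawn
Waypoints (3 total):
(0, 0)
(-12.245, 6.787)
(-24.489, 13.575)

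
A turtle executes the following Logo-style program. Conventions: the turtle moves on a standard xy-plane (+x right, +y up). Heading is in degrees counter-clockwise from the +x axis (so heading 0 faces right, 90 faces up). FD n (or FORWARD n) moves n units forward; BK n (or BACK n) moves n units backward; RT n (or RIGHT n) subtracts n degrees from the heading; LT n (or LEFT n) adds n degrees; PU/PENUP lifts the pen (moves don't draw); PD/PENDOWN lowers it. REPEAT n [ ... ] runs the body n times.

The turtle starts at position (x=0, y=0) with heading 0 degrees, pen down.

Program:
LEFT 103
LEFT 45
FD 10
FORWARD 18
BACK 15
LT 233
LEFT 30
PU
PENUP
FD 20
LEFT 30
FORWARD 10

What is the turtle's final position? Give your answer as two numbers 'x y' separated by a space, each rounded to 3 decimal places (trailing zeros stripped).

Answer: 3.126 32.309

Derivation:
Executing turtle program step by step:
Start: pos=(0,0), heading=0, pen down
LT 103: heading 0 -> 103
LT 45: heading 103 -> 148
FD 10: (0,0) -> (-8.48,5.299) [heading=148, draw]
FD 18: (-8.48,5.299) -> (-23.745,14.838) [heading=148, draw]
BK 15: (-23.745,14.838) -> (-11.025,6.889) [heading=148, draw]
LT 233: heading 148 -> 21
LT 30: heading 21 -> 51
PU: pen up
PU: pen up
FD 20: (-11.025,6.889) -> (1.562,22.432) [heading=51, move]
LT 30: heading 51 -> 81
FD 10: (1.562,22.432) -> (3.126,32.309) [heading=81, move]
Final: pos=(3.126,32.309), heading=81, 3 segment(s) drawn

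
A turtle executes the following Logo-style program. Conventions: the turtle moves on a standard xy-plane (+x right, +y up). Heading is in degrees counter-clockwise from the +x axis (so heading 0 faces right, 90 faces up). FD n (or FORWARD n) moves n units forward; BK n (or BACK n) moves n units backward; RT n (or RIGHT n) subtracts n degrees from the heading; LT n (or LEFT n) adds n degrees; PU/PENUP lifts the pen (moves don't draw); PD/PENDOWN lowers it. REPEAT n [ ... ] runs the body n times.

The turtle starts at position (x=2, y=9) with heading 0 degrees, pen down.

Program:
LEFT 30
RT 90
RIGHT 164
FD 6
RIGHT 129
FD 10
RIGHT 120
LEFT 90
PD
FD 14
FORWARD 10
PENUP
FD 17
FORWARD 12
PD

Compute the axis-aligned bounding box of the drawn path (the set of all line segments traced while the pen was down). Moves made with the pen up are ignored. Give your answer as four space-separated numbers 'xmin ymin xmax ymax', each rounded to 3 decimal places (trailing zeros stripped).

Answer: -2.316 5.009 29.702 14.387

Derivation:
Executing turtle program step by step:
Start: pos=(2,9), heading=0, pen down
LT 30: heading 0 -> 30
RT 90: heading 30 -> 300
RT 164: heading 300 -> 136
FD 6: (2,9) -> (-2.316,13.168) [heading=136, draw]
RT 129: heading 136 -> 7
FD 10: (-2.316,13.168) -> (7.609,14.387) [heading=7, draw]
RT 120: heading 7 -> 247
LT 90: heading 247 -> 337
PD: pen down
FD 14: (7.609,14.387) -> (20.496,8.916) [heading=337, draw]
FD 10: (20.496,8.916) -> (29.702,5.009) [heading=337, draw]
PU: pen up
FD 17: (29.702,5.009) -> (45.35,-1.633) [heading=337, move]
FD 12: (45.35,-1.633) -> (56.396,-6.322) [heading=337, move]
PD: pen down
Final: pos=(56.396,-6.322), heading=337, 4 segment(s) drawn

Segment endpoints: x in {-2.316, 2, 7.609, 20.496, 29.702}, y in {5.009, 8.916, 9, 13.168, 14.387}
xmin=-2.316, ymin=5.009, xmax=29.702, ymax=14.387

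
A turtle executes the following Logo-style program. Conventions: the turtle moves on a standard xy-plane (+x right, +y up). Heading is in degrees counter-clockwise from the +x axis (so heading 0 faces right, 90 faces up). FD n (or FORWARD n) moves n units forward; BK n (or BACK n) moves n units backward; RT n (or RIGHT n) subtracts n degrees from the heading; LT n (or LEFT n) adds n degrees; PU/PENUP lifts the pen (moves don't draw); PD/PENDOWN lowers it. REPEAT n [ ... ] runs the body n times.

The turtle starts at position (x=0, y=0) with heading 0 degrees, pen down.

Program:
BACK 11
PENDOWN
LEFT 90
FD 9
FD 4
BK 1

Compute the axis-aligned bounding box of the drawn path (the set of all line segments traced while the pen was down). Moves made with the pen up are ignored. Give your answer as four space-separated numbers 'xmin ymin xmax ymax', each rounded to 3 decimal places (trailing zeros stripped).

Answer: -11 0 0 13

Derivation:
Executing turtle program step by step:
Start: pos=(0,0), heading=0, pen down
BK 11: (0,0) -> (-11,0) [heading=0, draw]
PD: pen down
LT 90: heading 0 -> 90
FD 9: (-11,0) -> (-11,9) [heading=90, draw]
FD 4: (-11,9) -> (-11,13) [heading=90, draw]
BK 1: (-11,13) -> (-11,12) [heading=90, draw]
Final: pos=(-11,12), heading=90, 4 segment(s) drawn

Segment endpoints: x in {-11, 0}, y in {0, 9, 12, 13}
xmin=-11, ymin=0, xmax=0, ymax=13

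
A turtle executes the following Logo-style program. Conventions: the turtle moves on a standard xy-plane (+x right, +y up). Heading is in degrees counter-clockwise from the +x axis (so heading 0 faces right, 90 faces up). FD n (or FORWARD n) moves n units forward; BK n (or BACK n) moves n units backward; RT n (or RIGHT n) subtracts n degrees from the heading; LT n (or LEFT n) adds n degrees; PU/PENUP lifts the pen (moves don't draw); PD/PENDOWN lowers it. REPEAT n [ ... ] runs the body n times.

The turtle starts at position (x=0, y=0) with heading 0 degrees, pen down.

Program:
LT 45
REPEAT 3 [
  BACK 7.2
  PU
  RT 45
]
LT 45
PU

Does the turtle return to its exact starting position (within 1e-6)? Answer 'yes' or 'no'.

Answer: no

Derivation:
Executing turtle program step by step:
Start: pos=(0,0), heading=0, pen down
LT 45: heading 0 -> 45
REPEAT 3 [
  -- iteration 1/3 --
  BK 7.2: (0,0) -> (-5.091,-5.091) [heading=45, draw]
  PU: pen up
  RT 45: heading 45 -> 0
  -- iteration 2/3 --
  BK 7.2: (-5.091,-5.091) -> (-12.291,-5.091) [heading=0, move]
  PU: pen up
  RT 45: heading 0 -> 315
  -- iteration 3/3 --
  BK 7.2: (-12.291,-5.091) -> (-17.382,0) [heading=315, move]
  PU: pen up
  RT 45: heading 315 -> 270
]
LT 45: heading 270 -> 315
PU: pen up
Final: pos=(-17.382,0), heading=315, 1 segment(s) drawn

Start position: (0, 0)
Final position: (-17.382, 0)
Distance = 17.382; >= 1e-6 -> NOT closed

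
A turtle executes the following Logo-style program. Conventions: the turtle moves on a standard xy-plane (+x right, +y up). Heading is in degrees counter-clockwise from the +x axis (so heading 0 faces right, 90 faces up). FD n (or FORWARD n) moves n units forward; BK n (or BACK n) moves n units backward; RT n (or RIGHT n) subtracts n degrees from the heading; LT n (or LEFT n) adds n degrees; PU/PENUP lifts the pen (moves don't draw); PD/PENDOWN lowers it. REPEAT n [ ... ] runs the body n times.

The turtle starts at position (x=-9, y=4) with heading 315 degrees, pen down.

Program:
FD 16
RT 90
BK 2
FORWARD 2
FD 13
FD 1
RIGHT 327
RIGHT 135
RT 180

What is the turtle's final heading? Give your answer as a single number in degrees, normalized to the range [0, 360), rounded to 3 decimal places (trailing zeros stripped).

Answer: 303

Derivation:
Executing turtle program step by step:
Start: pos=(-9,4), heading=315, pen down
FD 16: (-9,4) -> (2.314,-7.314) [heading=315, draw]
RT 90: heading 315 -> 225
BK 2: (2.314,-7.314) -> (3.728,-5.899) [heading=225, draw]
FD 2: (3.728,-5.899) -> (2.314,-7.314) [heading=225, draw]
FD 13: (2.314,-7.314) -> (-6.879,-16.506) [heading=225, draw]
FD 1: (-6.879,-16.506) -> (-7.586,-17.213) [heading=225, draw]
RT 327: heading 225 -> 258
RT 135: heading 258 -> 123
RT 180: heading 123 -> 303
Final: pos=(-7.586,-17.213), heading=303, 5 segment(s) drawn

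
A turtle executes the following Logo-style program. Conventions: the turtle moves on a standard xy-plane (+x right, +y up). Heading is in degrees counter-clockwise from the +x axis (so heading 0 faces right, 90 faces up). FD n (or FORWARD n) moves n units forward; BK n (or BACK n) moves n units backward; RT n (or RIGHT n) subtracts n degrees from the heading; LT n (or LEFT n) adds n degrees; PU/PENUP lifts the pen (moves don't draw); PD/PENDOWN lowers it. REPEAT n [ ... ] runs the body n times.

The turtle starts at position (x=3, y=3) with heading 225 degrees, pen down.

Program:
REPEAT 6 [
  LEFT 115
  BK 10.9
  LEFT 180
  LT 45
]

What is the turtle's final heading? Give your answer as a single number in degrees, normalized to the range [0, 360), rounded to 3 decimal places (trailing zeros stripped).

Answer: 105

Derivation:
Executing turtle program step by step:
Start: pos=(3,3), heading=225, pen down
REPEAT 6 [
  -- iteration 1/6 --
  LT 115: heading 225 -> 340
  BK 10.9: (3,3) -> (-7.243,6.728) [heading=340, draw]
  LT 180: heading 340 -> 160
  LT 45: heading 160 -> 205
  -- iteration 2/6 --
  LT 115: heading 205 -> 320
  BK 10.9: (-7.243,6.728) -> (-15.593,13.734) [heading=320, draw]
  LT 180: heading 320 -> 140
  LT 45: heading 140 -> 185
  -- iteration 3/6 --
  LT 115: heading 185 -> 300
  BK 10.9: (-15.593,13.734) -> (-21.043,23.174) [heading=300, draw]
  LT 180: heading 300 -> 120
  LT 45: heading 120 -> 165
  -- iteration 4/6 --
  LT 115: heading 165 -> 280
  BK 10.9: (-21.043,23.174) -> (-22.935,33.908) [heading=280, draw]
  LT 180: heading 280 -> 100
  LT 45: heading 100 -> 145
  -- iteration 5/6 --
  LT 115: heading 145 -> 260
  BK 10.9: (-22.935,33.908) -> (-21.043,44.643) [heading=260, draw]
  LT 180: heading 260 -> 80
  LT 45: heading 80 -> 125
  -- iteration 6/6 --
  LT 115: heading 125 -> 240
  BK 10.9: (-21.043,44.643) -> (-15.593,54.083) [heading=240, draw]
  LT 180: heading 240 -> 60
  LT 45: heading 60 -> 105
]
Final: pos=(-15.593,54.083), heading=105, 6 segment(s) drawn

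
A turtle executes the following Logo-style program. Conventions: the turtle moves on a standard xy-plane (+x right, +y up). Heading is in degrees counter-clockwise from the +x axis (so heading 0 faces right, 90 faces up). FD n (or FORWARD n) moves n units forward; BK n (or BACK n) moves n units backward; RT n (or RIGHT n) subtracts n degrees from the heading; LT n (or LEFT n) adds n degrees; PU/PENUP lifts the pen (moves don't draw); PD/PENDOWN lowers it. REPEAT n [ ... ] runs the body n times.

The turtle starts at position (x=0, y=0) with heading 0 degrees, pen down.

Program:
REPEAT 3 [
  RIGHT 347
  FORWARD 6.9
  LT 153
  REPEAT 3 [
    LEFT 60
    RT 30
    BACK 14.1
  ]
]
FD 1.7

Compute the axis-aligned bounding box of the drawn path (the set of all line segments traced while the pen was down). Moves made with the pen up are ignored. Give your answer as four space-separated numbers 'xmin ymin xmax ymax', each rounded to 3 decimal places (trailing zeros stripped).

Executing turtle program step by step:
Start: pos=(0,0), heading=0, pen down
REPEAT 3 [
  -- iteration 1/3 --
  RT 347: heading 0 -> 13
  FD 6.9: (0,0) -> (6.723,1.552) [heading=13, draw]
  LT 153: heading 13 -> 166
  REPEAT 3 [
    -- iteration 1/3 --
    LT 60: heading 166 -> 226
    RT 30: heading 226 -> 196
    BK 14.1: (6.723,1.552) -> (20.277,5.439) [heading=196, draw]
    -- iteration 2/3 --
    LT 60: heading 196 -> 256
    RT 30: heading 256 -> 226
    BK 14.1: (20.277,5.439) -> (30.072,15.581) [heading=226, draw]
    -- iteration 3/3 --
    LT 60: heading 226 -> 286
    RT 30: heading 286 -> 256
    BK 14.1: (30.072,15.581) -> (33.483,29.263) [heading=256, draw]
  ]
  -- iteration 2/3 --
  RT 347: heading 256 -> 269
  FD 6.9: (33.483,29.263) -> (33.362,22.364) [heading=269, draw]
  LT 153: heading 269 -> 62
  REPEAT 3 [
    -- iteration 1/3 --
    LT 60: heading 62 -> 122
    RT 30: heading 122 -> 92
    BK 14.1: (33.362,22.364) -> (33.854,8.272) [heading=92, draw]
    -- iteration 2/3 --
    LT 60: heading 92 -> 152
    RT 30: heading 152 -> 122
    BK 14.1: (33.854,8.272) -> (41.326,-3.685) [heading=122, draw]
    -- iteration 3/3 --
    LT 60: heading 122 -> 182
    RT 30: heading 182 -> 152
    BK 14.1: (41.326,-3.685) -> (53.776,-10.305) [heading=152, draw]
  ]
  -- iteration 3/3 --
  RT 347: heading 152 -> 165
  FD 6.9: (53.776,-10.305) -> (47.111,-8.519) [heading=165, draw]
  LT 153: heading 165 -> 318
  REPEAT 3 [
    -- iteration 1/3 --
    LT 60: heading 318 -> 18
    RT 30: heading 18 -> 348
    BK 14.1: (47.111,-8.519) -> (33.319,-5.587) [heading=348, draw]
    -- iteration 2/3 --
    LT 60: heading 348 -> 48
    RT 30: heading 48 -> 18
    BK 14.1: (33.319,-5.587) -> (19.909,-9.945) [heading=18, draw]
    -- iteration 3/3 --
    LT 60: heading 18 -> 78
    RT 30: heading 78 -> 48
    BK 14.1: (19.909,-9.945) -> (10.474,-20.423) [heading=48, draw]
  ]
]
FD 1.7: (10.474,-20.423) -> (11.612,-19.16) [heading=48, draw]
Final: pos=(11.612,-19.16), heading=48, 13 segment(s) drawn

Segment endpoints: x in {0, 6.723, 10.474, 11.612, 19.909, 20.277, 30.072, 33.319, 33.362, 33.483, 33.854, 41.326, 47.111, 53.776}, y in {-20.423, -19.16, -10.305, -9.945, -8.519, -5.587, -3.685, 0, 1.552, 5.439, 8.272, 15.581, 22.364, 29.263}
xmin=0, ymin=-20.423, xmax=53.776, ymax=29.263

Answer: 0 -20.423 53.776 29.263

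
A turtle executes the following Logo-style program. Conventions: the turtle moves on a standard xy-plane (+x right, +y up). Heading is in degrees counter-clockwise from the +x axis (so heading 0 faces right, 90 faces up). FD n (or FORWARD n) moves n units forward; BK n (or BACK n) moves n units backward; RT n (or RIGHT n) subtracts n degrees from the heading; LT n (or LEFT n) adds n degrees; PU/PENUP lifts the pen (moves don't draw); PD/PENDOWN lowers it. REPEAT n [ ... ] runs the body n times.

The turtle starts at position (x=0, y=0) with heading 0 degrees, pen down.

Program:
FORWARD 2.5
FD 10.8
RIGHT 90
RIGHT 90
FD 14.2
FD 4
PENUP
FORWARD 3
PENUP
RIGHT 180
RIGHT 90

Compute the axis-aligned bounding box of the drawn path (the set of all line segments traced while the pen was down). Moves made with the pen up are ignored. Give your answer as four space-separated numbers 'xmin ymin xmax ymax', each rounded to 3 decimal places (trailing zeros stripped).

Answer: -4.9 0 13.3 0

Derivation:
Executing turtle program step by step:
Start: pos=(0,0), heading=0, pen down
FD 2.5: (0,0) -> (2.5,0) [heading=0, draw]
FD 10.8: (2.5,0) -> (13.3,0) [heading=0, draw]
RT 90: heading 0 -> 270
RT 90: heading 270 -> 180
FD 14.2: (13.3,0) -> (-0.9,0) [heading=180, draw]
FD 4: (-0.9,0) -> (-4.9,0) [heading=180, draw]
PU: pen up
FD 3: (-4.9,0) -> (-7.9,0) [heading=180, move]
PU: pen up
RT 180: heading 180 -> 0
RT 90: heading 0 -> 270
Final: pos=(-7.9,0), heading=270, 4 segment(s) drawn

Segment endpoints: x in {-4.9, -0.9, 0, 2.5, 13.3}, y in {0, 0, 0}
xmin=-4.9, ymin=0, xmax=13.3, ymax=0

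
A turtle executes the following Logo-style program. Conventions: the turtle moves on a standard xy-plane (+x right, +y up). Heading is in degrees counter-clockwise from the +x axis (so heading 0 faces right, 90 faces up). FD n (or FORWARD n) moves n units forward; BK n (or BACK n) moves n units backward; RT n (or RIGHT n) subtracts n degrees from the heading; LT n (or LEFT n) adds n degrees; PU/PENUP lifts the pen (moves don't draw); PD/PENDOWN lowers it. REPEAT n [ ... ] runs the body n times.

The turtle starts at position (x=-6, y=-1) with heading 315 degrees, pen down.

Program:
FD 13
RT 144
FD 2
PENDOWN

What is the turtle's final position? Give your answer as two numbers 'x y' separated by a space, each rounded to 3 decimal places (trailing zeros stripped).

Answer: 1.217 -9.88

Derivation:
Executing turtle program step by step:
Start: pos=(-6,-1), heading=315, pen down
FD 13: (-6,-1) -> (3.192,-10.192) [heading=315, draw]
RT 144: heading 315 -> 171
FD 2: (3.192,-10.192) -> (1.217,-9.88) [heading=171, draw]
PD: pen down
Final: pos=(1.217,-9.88), heading=171, 2 segment(s) drawn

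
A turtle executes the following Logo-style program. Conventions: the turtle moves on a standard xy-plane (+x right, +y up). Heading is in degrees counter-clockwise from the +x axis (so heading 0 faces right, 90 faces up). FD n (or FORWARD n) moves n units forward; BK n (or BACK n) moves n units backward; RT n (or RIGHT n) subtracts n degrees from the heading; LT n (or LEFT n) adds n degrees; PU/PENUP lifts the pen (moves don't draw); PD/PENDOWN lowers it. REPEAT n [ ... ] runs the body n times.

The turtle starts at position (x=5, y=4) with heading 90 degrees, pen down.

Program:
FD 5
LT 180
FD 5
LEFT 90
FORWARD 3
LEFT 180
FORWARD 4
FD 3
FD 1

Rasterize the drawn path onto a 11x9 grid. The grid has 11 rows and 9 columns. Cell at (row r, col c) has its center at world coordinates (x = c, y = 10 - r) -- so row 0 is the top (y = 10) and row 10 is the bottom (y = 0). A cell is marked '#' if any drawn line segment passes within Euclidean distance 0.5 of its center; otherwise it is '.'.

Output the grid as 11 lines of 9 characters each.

Segment 0: (5,4) -> (5,9)
Segment 1: (5,9) -> (5,4)
Segment 2: (5,4) -> (8,4)
Segment 3: (8,4) -> (4,4)
Segment 4: (4,4) -> (1,4)
Segment 5: (1,4) -> (-0,4)

Answer: .........
.....#...
.....#...
.....#...
.....#...
.....#...
#########
.........
.........
.........
.........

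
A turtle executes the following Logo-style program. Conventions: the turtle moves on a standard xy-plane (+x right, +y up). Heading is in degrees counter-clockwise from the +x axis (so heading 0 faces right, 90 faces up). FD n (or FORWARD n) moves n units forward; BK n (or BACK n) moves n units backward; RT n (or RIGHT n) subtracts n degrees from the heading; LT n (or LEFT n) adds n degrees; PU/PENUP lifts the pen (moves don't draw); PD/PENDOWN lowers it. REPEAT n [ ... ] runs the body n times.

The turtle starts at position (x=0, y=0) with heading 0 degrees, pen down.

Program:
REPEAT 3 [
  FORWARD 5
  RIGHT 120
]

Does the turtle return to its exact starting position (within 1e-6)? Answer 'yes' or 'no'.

Answer: yes

Derivation:
Executing turtle program step by step:
Start: pos=(0,0), heading=0, pen down
REPEAT 3 [
  -- iteration 1/3 --
  FD 5: (0,0) -> (5,0) [heading=0, draw]
  RT 120: heading 0 -> 240
  -- iteration 2/3 --
  FD 5: (5,0) -> (2.5,-4.33) [heading=240, draw]
  RT 120: heading 240 -> 120
  -- iteration 3/3 --
  FD 5: (2.5,-4.33) -> (0,0) [heading=120, draw]
  RT 120: heading 120 -> 0
]
Final: pos=(0,0), heading=0, 3 segment(s) drawn

Start position: (0, 0)
Final position: (0, 0)
Distance = 0; < 1e-6 -> CLOSED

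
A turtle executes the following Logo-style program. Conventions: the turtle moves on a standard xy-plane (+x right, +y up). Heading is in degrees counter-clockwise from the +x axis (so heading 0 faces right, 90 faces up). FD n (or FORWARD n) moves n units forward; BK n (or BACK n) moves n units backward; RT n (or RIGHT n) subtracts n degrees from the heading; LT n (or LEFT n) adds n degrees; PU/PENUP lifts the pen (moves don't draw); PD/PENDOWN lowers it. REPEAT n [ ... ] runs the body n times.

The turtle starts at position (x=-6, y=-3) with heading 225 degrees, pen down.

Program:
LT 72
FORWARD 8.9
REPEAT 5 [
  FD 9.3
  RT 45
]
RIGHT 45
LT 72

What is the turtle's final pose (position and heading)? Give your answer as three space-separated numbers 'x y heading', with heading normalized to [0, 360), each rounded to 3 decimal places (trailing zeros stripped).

Executing turtle program step by step:
Start: pos=(-6,-3), heading=225, pen down
LT 72: heading 225 -> 297
FD 8.9: (-6,-3) -> (-1.959,-10.93) [heading=297, draw]
REPEAT 5 [
  -- iteration 1/5 --
  FD 9.3: (-1.959,-10.93) -> (2.263,-19.216) [heading=297, draw]
  RT 45: heading 297 -> 252
  -- iteration 2/5 --
  FD 9.3: (2.263,-19.216) -> (-0.611,-28.061) [heading=252, draw]
  RT 45: heading 252 -> 207
  -- iteration 3/5 --
  FD 9.3: (-0.611,-28.061) -> (-8.898,-32.283) [heading=207, draw]
  RT 45: heading 207 -> 162
  -- iteration 4/5 --
  FD 9.3: (-8.898,-32.283) -> (-17.742,-29.409) [heading=162, draw]
  RT 45: heading 162 -> 117
  -- iteration 5/5 --
  FD 9.3: (-17.742,-29.409) -> (-21.965,-21.123) [heading=117, draw]
  RT 45: heading 117 -> 72
]
RT 45: heading 72 -> 27
LT 72: heading 27 -> 99
Final: pos=(-21.965,-21.123), heading=99, 6 segment(s) drawn

Answer: -21.965 -21.123 99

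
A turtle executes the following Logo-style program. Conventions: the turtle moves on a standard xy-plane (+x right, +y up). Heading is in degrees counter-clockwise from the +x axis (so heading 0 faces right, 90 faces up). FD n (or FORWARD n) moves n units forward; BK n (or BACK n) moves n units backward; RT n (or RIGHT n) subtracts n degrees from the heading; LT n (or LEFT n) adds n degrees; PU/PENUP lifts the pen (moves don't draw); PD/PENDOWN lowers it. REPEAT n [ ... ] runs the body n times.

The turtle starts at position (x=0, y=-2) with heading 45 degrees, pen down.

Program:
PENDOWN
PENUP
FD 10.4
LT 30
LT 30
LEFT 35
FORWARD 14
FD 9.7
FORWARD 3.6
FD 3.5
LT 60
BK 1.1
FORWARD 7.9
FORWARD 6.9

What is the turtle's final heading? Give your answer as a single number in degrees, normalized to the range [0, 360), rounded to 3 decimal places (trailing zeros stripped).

Answer: 200

Derivation:
Executing turtle program step by step:
Start: pos=(0,-2), heading=45, pen down
PD: pen down
PU: pen up
FD 10.4: (0,-2) -> (7.354,5.354) [heading=45, move]
LT 30: heading 45 -> 75
LT 30: heading 75 -> 105
LT 35: heading 105 -> 140
FD 14: (7.354,5.354) -> (-3.371,14.353) [heading=140, move]
FD 9.7: (-3.371,14.353) -> (-10.801,20.588) [heading=140, move]
FD 3.6: (-10.801,20.588) -> (-13.559,22.902) [heading=140, move]
FD 3.5: (-13.559,22.902) -> (-16.24,25.152) [heading=140, move]
LT 60: heading 140 -> 200
BK 1.1: (-16.24,25.152) -> (-15.207,25.528) [heading=200, move]
FD 7.9: (-15.207,25.528) -> (-22.63,22.826) [heading=200, move]
FD 6.9: (-22.63,22.826) -> (-29.114,20.466) [heading=200, move]
Final: pos=(-29.114,20.466), heading=200, 0 segment(s) drawn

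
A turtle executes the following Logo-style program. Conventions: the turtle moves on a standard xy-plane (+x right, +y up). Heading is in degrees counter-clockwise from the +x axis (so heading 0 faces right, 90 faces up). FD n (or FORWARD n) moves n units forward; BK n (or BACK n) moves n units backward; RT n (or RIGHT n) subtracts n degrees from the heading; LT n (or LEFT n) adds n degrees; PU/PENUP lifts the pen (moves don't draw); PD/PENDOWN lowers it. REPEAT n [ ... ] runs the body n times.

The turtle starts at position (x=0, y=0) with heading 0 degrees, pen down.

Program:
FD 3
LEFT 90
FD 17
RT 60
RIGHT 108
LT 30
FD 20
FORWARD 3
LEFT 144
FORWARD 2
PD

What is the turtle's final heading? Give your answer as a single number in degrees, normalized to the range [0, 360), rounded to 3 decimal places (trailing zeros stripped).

Answer: 96

Derivation:
Executing turtle program step by step:
Start: pos=(0,0), heading=0, pen down
FD 3: (0,0) -> (3,0) [heading=0, draw]
LT 90: heading 0 -> 90
FD 17: (3,0) -> (3,17) [heading=90, draw]
RT 60: heading 90 -> 30
RT 108: heading 30 -> 282
LT 30: heading 282 -> 312
FD 20: (3,17) -> (16.383,2.137) [heading=312, draw]
FD 3: (16.383,2.137) -> (18.39,-0.092) [heading=312, draw]
LT 144: heading 312 -> 96
FD 2: (18.39,-0.092) -> (18.181,1.897) [heading=96, draw]
PD: pen down
Final: pos=(18.181,1.897), heading=96, 5 segment(s) drawn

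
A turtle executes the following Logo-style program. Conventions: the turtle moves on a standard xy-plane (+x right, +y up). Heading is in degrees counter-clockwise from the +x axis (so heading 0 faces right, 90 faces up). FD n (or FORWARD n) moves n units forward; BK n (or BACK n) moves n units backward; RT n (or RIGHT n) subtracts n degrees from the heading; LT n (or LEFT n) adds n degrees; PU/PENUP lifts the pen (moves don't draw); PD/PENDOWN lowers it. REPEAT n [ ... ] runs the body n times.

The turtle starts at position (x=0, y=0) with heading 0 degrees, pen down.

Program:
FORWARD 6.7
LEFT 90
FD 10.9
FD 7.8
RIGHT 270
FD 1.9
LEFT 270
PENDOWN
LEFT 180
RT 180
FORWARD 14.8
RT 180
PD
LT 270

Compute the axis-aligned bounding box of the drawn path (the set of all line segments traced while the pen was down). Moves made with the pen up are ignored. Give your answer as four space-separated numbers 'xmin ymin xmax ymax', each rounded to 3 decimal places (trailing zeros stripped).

Answer: 0 0 6.7 33.5

Derivation:
Executing turtle program step by step:
Start: pos=(0,0), heading=0, pen down
FD 6.7: (0,0) -> (6.7,0) [heading=0, draw]
LT 90: heading 0 -> 90
FD 10.9: (6.7,0) -> (6.7,10.9) [heading=90, draw]
FD 7.8: (6.7,10.9) -> (6.7,18.7) [heading=90, draw]
RT 270: heading 90 -> 180
FD 1.9: (6.7,18.7) -> (4.8,18.7) [heading=180, draw]
LT 270: heading 180 -> 90
PD: pen down
LT 180: heading 90 -> 270
RT 180: heading 270 -> 90
FD 14.8: (4.8,18.7) -> (4.8,33.5) [heading=90, draw]
RT 180: heading 90 -> 270
PD: pen down
LT 270: heading 270 -> 180
Final: pos=(4.8,33.5), heading=180, 5 segment(s) drawn

Segment endpoints: x in {0, 4.8, 4.8, 6.7, 6.7, 6.7}, y in {0, 10.9, 18.7, 33.5}
xmin=0, ymin=0, xmax=6.7, ymax=33.5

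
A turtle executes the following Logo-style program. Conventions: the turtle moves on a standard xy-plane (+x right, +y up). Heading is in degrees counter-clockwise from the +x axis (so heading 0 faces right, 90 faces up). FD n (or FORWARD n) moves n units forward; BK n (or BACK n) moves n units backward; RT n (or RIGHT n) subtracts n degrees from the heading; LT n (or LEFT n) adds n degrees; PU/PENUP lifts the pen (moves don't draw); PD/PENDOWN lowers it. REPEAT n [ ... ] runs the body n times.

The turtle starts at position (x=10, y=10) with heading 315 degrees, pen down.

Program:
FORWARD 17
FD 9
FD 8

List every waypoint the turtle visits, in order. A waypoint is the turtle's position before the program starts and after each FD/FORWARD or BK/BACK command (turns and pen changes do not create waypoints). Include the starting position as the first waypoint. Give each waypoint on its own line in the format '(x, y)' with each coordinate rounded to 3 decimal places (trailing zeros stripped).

Executing turtle program step by step:
Start: pos=(10,10), heading=315, pen down
FD 17: (10,10) -> (22.021,-2.021) [heading=315, draw]
FD 9: (22.021,-2.021) -> (28.385,-8.385) [heading=315, draw]
FD 8: (28.385,-8.385) -> (34.042,-14.042) [heading=315, draw]
Final: pos=(34.042,-14.042), heading=315, 3 segment(s) drawn
Waypoints (4 total):
(10, 10)
(22.021, -2.021)
(28.385, -8.385)
(34.042, -14.042)

Answer: (10, 10)
(22.021, -2.021)
(28.385, -8.385)
(34.042, -14.042)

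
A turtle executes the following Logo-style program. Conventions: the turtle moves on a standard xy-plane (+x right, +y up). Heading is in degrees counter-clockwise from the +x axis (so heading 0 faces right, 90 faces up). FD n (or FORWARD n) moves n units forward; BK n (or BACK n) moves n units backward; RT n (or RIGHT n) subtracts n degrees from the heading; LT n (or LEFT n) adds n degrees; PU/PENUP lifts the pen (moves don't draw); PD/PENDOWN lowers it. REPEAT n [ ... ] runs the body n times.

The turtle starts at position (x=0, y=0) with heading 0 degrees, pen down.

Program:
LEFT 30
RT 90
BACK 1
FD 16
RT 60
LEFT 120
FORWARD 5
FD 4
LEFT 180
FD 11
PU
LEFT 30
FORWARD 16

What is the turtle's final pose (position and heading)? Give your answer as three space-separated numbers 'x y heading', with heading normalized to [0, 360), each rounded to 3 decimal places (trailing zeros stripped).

Executing turtle program step by step:
Start: pos=(0,0), heading=0, pen down
LT 30: heading 0 -> 30
RT 90: heading 30 -> 300
BK 1: (0,0) -> (-0.5,0.866) [heading=300, draw]
FD 16: (-0.5,0.866) -> (7.5,-12.99) [heading=300, draw]
RT 60: heading 300 -> 240
LT 120: heading 240 -> 0
FD 5: (7.5,-12.99) -> (12.5,-12.99) [heading=0, draw]
FD 4: (12.5,-12.99) -> (16.5,-12.99) [heading=0, draw]
LT 180: heading 0 -> 180
FD 11: (16.5,-12.99) -> (5.5,-12.99) [heading=180, draw]
PU: pen up
LT 30: heading 180 -> 210
FD 16: (5.5,-12.99) -> (-8.356,-20.99) [heading=210, move]
Final: pos=(-8.356,-20.99), heading=210, 5 segment(s) drawn

Answer: -8.356 -20.99 210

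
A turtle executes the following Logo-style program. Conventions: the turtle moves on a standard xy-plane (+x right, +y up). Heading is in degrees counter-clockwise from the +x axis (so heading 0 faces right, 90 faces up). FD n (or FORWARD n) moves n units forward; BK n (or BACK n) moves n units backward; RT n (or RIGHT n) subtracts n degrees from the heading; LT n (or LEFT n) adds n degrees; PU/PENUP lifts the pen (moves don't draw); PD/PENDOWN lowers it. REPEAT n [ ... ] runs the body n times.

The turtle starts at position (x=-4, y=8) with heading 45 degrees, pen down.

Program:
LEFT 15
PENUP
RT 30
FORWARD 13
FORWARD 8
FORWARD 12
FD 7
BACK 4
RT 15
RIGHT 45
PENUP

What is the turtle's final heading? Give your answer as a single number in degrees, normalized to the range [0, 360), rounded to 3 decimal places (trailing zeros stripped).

Executing turtle program step by step:
Start: pos=(-4,8), heading=45, pen down
LT 15: heading 45 -> 60
PU: pen up
RT 30: heading 60 -> 30
FD 13: (-4,8) -> (7.258,14.5) [heading=30, move]
FD 8: (7.258,14.5) -> (14.187,18.5) [heading=30, move]
FD 12: (14.187,18.5) -> (24.579,24.5) [heading=30, move]
FD 7: (24.579,24.5) -> (30.641,28) [heading=30, move]
BK 4: (30.641,28) -> (27.177,26) [heading=30, move]
RT 15: heading 30 -> 15
RT 45: heading 15 -> 330
PU: pen up
Final: pos=(27.177,26), heading=330, 0 segment(s) drawn

Answer: 330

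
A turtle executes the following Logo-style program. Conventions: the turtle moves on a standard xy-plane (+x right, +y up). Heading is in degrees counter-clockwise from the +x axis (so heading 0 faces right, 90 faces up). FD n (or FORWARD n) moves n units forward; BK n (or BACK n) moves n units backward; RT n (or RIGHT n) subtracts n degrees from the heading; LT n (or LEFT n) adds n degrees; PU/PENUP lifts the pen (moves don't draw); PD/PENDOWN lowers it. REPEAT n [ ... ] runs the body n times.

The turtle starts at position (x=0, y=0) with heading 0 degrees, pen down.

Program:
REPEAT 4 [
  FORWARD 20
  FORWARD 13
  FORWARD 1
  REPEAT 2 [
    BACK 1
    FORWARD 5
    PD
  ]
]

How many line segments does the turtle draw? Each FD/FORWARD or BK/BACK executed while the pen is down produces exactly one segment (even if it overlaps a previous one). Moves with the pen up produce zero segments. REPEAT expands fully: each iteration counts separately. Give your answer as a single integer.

Executing turtle program step by step:
Start: pos=(0,0), heading=0, pen down
REPEAT 4 [
  -- iteration 1/4 --
  FD 20: (0,0) -> (20,0) [heading=0, draw]
  FD 13: (20,0) -> (33,0) [heading=0, draw]
  FD 1: (33,0) -> (34,0) [heading=0, draw]
  REPEAT 2 [
    -- iteration 1/2 --
    BK 1: (34,0) -> (33,0) [heading=0, draw]
    FD 5: (33,0) -> (38,0) [heading=0, draw]
    PD: pen down
    -- iteration 2/2 --
    BK 1: (38,0) -> (37,0) [heading=0, draw]
    FD 5: (37,0) -> (42,0) [heading=0, draw]
    PD: pen down
  ]
  -- iteration 2/4 --
  FD 20: (42,0) -> (62,0) [heading=0, draw]
  FD 13: (62,0) -> (75,0) [heading=0, draw]
  FD 1: (75,0) -> (76,0) [heading=0, draw]
  REPEAT 2 [
    -- iteration 1/2 --
    BK 1: (76,0) -> (75,0) [heading=0, draw]
    FD 5: (75,0) -> (80,0) [heading=0, draw]
    PD: pen down
    -- iteration 2/2 --
    BK 1: (80,0) -> (79,0) [heading=0, draw]
    FD 5: (79,0) -> (84,0) [heading=0, draw]
    PD: pen down
  ]
  -- iteration 3/4 --
  FD 20: (84,0) -> (104,0) [heading=0, draw]
  FD 13: (104,0) -> (117,0) [heading=0, draw]
  FD 1: (117,0) -> (118,0) [heading=0, draw]
  REPEAT 2 [
    -- iteration 1/2 --
    BK 1: (118,0) -> (117,0) [heading=0, draw]
    FD 5: (117,0) -> (122,0) [heading=0, draw]
    PD: pen down
    -- iteration 2/2 --
    BK 1: (122,0) -> (121,0) [heading=0, draw]
    FD 5: (121,0) -> (126,0) [heading=0, draw]
    PD: pen down
  ]
  -- iteration 4/4 --
  FD 20: (126,0) -> (146,0) [heading=0, draw]
  FD 13: (146,0) -> (159,0) [heading=0, draw]
  FD 1: (159,0) -> (160,0) [heading=0, draw]
  REPEAT 2 [
    -- iteration 1/2 --
    BK 1: (160,0) -> (159,0) [heading=0, draw]
    FD 5: (159,0) -> (164,0) [heading=0, draw]
    PD: pen down
    -- iteration 2/2 --
    BK 1: (164,0) -> (163,0) [heading=0, draw]
    FD 5: (163,0) -> (168,0) [heading=0, draw]
    PD: pen down
  ]
]
Final: pos=(168,0), heading=0, 28 segment(s) drawn
Segments drawn: 28

Answer: 28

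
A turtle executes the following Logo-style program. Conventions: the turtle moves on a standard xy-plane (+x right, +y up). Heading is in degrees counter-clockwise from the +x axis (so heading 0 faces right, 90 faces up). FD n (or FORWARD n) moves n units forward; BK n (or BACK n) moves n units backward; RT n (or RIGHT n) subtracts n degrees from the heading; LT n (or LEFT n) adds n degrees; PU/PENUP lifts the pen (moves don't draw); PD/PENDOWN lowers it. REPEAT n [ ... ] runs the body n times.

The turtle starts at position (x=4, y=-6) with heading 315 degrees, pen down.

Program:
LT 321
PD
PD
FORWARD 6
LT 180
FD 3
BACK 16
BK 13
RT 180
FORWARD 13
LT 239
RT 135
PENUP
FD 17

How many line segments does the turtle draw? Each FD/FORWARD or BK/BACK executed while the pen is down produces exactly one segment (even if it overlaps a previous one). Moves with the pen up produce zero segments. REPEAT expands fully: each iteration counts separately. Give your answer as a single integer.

Executing turtle program step by step:
Start: pos=(4,-6), heading=315, pen down
LT 321: heading 315 -> 276
PD: pen down
PD: pen down
FD 6: (4,-6) -> (4.627,-11.967) [heading=276, draw]
LT 180: heading 276 -> 96
FD 3: (4.627,-11.967) -> (4.314,-8.984) [heading=96, draw]
BK 16: (4.314,-8.984) -> (5.986,-24.896) [heading=96, draw]
BK 13: (5.986,-24.896) -> (7.345,-37.825) [heading=96, draw]
RT 180: heading 96 -> 276
FD 13: (7.345,-37.825) -> (8.704,-50.753) [heading=276, draw]
LT 239: heading 276 -> 155
RT 135: heading 155 -> 20
PU: pen up
FD 17: (8.704,-50.753) -> (24.679,-44.939) [heading=20, move]
Final: pos=(24.679,-44.939), heading=20, 5 segment(s) drawn
Segments drawn: 5

Answer: 5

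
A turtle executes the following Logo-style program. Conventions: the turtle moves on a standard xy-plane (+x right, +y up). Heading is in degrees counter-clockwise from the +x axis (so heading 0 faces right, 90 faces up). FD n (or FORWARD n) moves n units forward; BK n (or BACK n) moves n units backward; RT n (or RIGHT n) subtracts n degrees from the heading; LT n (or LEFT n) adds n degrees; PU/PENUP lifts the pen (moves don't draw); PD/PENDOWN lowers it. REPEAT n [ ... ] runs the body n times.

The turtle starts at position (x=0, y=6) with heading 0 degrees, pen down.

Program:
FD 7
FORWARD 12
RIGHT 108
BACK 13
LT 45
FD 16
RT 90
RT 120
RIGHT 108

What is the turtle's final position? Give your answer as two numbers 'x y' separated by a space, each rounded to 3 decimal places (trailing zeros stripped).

Executing turtle program step by step:
Start: pos=(0,6), heading=0, pen down
FD 7: (0,6) -> (7,6) [heading=0, draw]
FD 12: (7,6) -> (19,6) [heading=0, draw]
RT 108: heading 0 -> 252
BK 13: (19,6) -> (23.017,18.364) [heading=252, draw]
LT 45: heading 252 -> 297
FD 16: (23.017,18.364) -> (30.281,4.108) [heading=297, draw]
RT 90: heading 297 -> 207
RT 120: heading 207 -> 87
RT 108: heading 87 -> 339
Final: pos=(30.281,4.108), heading=339, 4 segment(s) drawn

Answer: 30.281 4.108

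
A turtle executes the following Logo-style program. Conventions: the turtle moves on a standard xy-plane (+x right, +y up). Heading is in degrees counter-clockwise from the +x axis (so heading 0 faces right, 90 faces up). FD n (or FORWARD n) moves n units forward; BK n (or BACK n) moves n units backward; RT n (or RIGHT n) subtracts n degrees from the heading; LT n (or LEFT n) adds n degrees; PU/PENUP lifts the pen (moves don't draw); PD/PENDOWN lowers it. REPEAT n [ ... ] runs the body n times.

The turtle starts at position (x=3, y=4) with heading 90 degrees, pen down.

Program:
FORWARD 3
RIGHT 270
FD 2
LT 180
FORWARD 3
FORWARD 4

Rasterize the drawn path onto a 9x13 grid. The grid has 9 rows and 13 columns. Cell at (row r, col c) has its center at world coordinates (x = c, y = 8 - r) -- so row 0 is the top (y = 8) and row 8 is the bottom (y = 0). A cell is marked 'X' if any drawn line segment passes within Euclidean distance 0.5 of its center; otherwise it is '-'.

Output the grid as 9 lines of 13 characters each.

Answer: -------------
-XXXXXXXX----
---X---------
---X---------
---X---------
-------------
-------------
-------------
-------------

Derivation:
Segment 0: (3,4) -> (3,7)
Segment 1: (3,7) -> (1,7)
Segment 2: (1,7) -> (4,7)
Segment 3: (4,7) -> (8,7)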